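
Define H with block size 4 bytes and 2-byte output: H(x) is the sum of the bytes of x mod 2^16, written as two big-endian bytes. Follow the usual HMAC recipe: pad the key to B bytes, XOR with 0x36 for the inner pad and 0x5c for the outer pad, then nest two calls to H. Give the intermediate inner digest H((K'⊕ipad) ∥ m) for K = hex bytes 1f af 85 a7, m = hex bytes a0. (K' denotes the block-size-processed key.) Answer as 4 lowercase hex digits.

Key hex bytes 1f af 85 a7 is exactly B = 4 bytes: K' = 1f af 85 a7.
K' ⊕ ipad = 29 99 b3 91.
Inner input = 29 99 b3 91 ∥ a0.
Inner hash: sum = 41+153+179+145+160 = 678 → 02 a6.

02a6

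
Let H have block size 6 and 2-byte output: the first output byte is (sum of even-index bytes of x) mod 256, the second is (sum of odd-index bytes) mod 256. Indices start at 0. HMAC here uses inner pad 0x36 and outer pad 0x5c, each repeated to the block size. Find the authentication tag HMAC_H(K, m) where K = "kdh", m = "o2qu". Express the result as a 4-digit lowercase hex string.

Key "kdh" = 6b 64 68 is 3 bytes ≤ B = 6; zero-pad to 6 bytes: K' = 6b 64 68 00 00 00.
K' ⊕ ipad = 5d 52 5e 36 36 36.  K' ⊕ opad = 37 38 34 5c 5c 5c.
Inner input = (K'⊕ipad) ∥ m = 5d 52 5e 36 36 36 ∥ 6f 32 71 75.
Inner hash: even-index sum = 465 mod 256 = 209; odd-index sum = 357 mod 256 = 101 → d1 65.
Outer input = (K'⊕opad) ∥ inner = 37 38 34 5c 5c 5c ∥ d1 65.
Outer hash (tag): even-index sum = 408 mod 256 = 152; odd-index sum = 341 mod 256 = 85 → 98 55.

9855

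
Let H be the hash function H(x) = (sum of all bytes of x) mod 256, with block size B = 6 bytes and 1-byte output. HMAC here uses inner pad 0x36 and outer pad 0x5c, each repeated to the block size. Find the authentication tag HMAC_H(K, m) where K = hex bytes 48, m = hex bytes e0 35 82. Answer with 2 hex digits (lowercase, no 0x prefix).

03

Key hex bytes 48 is 1 byte ≤ B = 6; zero-pad to 6 bytes: K' = 48 00 00 00 00 00.
K' ⊕ ipad = 7e 36 36 36 36 36.  K' ⊕ opad = 14 5c 5c 5c 5c 5c.
Inner input = (K'⊕ipad) ∥ m = 7e 36 36 36 36 36 ∥ e0 35 82.
Inner hash: sum = 126+54+54+54+54+54+224+53+130 = 803; mod 256 = 35 → 23.
Outer input = (K'⊕opad) ∥ inner = 14 5c 5c 5c 5c 5c ∥ 23.
Outer hash (tag): sum = 20+92+92+92+92+92+35 = 515; mod 256 = 3 → 03.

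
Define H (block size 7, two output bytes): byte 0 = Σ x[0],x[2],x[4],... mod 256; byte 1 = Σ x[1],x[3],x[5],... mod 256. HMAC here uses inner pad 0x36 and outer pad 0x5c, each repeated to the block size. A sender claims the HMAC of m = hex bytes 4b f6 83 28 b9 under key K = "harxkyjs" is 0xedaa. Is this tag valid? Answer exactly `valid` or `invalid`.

valid

Key "harxkyjs" = 68 61 72 78 6b 79 6a 73 is 8 bytes > B = 7, so hash it first: H(key) = af c5, then zero-pad to 7 bytes: K' = af c5 00 00 00 00 00.
K' ⊕ ipad = 99 f3 36 36 36 36 36; K' ⊕ opad = f3 99 5c 5c 5c 5c 5c.
Inner hash: even-index sum = 601 mod 256 = 89; odd-index sum = 742 mod 256 = 230 → 59 e6.
Outer hash (recomputed tag): even-index sum = 749 mod 256 = 237; odd-index sum = 426 mod 256 = 170 → ed aa.
Recomputed tag = edaa; claimed = edaa → match.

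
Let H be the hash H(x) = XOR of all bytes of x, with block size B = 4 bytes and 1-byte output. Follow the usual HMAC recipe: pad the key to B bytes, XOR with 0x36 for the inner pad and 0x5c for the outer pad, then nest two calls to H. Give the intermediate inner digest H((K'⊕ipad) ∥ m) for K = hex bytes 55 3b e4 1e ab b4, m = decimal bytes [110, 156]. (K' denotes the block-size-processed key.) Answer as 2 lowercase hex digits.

79

Key hex bytes 55 3b e4 1e ab b4 is 6 bytes > B = 4, so hash it first: H(key) = 8b, then zero-pad to 4 bytes: K' = 8b 00 00 00.
K' ⊕ ipad = bd 36 36 36.
Inner input = bd 36 36 36 ∥ 6e 9c.
Inner hash: XOR bd⊕36⊕36⊕36⊕6e⊕9c = 79.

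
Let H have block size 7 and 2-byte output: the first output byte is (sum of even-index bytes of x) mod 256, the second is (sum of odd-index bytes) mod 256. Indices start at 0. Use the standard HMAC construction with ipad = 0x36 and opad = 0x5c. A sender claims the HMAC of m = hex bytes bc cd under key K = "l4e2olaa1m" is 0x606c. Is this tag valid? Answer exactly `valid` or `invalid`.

Key "l4e2olaa1m" = 6c 34 65 32 6f 6c 61 61 31 6d is 10 bytes > B = 7, so hash it first: H(key) = d2 a0, then zero-pad to 7 bytes: K' = d2 a0 00 00 00 00 00.
K' ⊕ ipad = e4 96 36 36 36 36 36; K' ⊕ opad = 8e fc 5c 5c 5c 5c 5c.
Inner hash: even-index sum = 595 mod 256 = 83; odd-index sum = 446 mod 256 = 190 → 53 be.
Outer hash (recomputed tag): even-index sum = 608 mod 256 = 96; odd-index sum = 519 mod 256 = 7 → 60 07.
Recomputed tag = 6007; claimed = 606c → mismatch.

invalid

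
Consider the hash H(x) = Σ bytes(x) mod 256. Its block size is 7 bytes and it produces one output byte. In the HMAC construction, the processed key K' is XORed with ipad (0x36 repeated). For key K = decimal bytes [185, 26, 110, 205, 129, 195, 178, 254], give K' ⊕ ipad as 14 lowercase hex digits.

34363636363636

Key decimal bytes [185, 26, 110, 205, 129, 195, 178, 254] = b9 1a 6e cd 81 c3 b2 fe is 8 bytes > B = 7, so hash it first: H(key) = 02, then zero-pad to 7 bytes: K' = 02 00 00 00 00 00 00.
XOR each byte with 0x36: 02⊕36=34, 00⊕36=36, 00⊕36=36, 00⊕36=36, 00⊕36=36, 00⊕36=36, 00⊕36=36.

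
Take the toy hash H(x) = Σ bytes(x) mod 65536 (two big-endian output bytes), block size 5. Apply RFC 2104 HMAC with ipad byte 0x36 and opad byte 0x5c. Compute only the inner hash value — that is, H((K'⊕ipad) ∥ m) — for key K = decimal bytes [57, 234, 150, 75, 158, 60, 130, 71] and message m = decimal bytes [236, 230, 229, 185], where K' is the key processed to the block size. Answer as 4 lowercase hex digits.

04d8

Key decimal bytes [57, 234, 150, 75, 158, 60, 130, 71] = 39 ea 96 4b 9e 3c 82 47 is 8 bytes > B = 5, so hash it first: H(key) = 03 a7, then zero-pad to 5 bytes: K' = 03 a7 00 00 00.
K' ⊕ ipad = 35 91 36 36 36.
Inner input = 35 91 36 36 36 ∥ ec e6 e5 b9.
Inner hash: sum = 53+145+54+54+54+236+230+229+185 = 1240 → 04 d8.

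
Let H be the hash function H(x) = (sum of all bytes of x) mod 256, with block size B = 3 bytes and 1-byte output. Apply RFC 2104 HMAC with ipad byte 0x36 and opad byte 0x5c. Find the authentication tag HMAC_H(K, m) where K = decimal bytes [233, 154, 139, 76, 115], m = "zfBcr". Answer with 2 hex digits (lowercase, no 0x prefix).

a7

Key decimal bytes [233, 154, 139, 76, 115] = e9 9a 8b 4c 73 is 5 bytes > B = 3, so hash it first: H(key) = cd, then zero-pad to 3 bytes: K' = cd 00 00.
K' ⊕ ipad = fb 36 36.  K' ⊕ opad = 91 5c 5c.
Inner input = (K'⊕ipad) ∥ m = fb 36 36 ∥ 7a 66 42 63 72.
Inner hash: sum = 251+54+54+122+102+66+99+114 = 862; mod 256 = 94 → 5e.
Outer input = (K'⊕opad) ∥ inner = 91 5c 5c ∥ 5e.
Outer hash (tag): sum = 145+92+92+94 = 423; mod 256 = 167 → a7.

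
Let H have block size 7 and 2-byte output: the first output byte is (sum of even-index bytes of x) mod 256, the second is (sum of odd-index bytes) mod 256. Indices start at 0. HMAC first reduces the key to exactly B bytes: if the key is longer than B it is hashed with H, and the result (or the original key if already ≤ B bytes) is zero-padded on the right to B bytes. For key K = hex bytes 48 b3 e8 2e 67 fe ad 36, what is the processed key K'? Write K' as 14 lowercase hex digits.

|K| = 8 > B = 7, so first hash the key.
H(K): even-index sum = 580 mod 256 = 68; odd-index sum = 533 mod 256 = 21 → 44 15.
Zero-pad H(K) = 44 15 to 7 bytes: K' = 44 15 00 00 00 00 00.

44150000000000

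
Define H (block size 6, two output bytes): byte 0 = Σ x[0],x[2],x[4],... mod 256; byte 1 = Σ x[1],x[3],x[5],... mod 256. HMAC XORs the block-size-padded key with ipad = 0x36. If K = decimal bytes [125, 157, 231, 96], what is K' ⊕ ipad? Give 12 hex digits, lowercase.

Key decimal bytes [125, 157, 231, 96] = 7d 9d e7 60 is 4 bytes ≤ B = 6; zero-pad to 6 bytes: K' = 7d 9d e7 60 00 00.
XOR each byte with 0x36: 7d⊕36=4b, 9d⊕36=ab, e7⊕36=d1, 60⊕36=56, 00⊕36=36, 00⊕36=36.

4babd1563636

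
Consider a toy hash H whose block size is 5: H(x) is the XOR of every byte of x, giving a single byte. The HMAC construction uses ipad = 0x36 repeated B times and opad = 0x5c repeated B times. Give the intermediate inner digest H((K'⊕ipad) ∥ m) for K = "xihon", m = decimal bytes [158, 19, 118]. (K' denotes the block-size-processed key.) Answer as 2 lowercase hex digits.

Key "xihon" = 78 69 68 6f 6e is exactly B = 5 bytes: K' = 78 69 68 6f 6e.
K' ⊕ ipad = 4e 5f 5e 59 58.
Inner input = 4e 5f 5e 59 58 ∥ 9e 13 76.
Inner hash: XOR 4e⊕5f⊕5e⊕59⊕58⊕9e⊕13⊕76 = b5.

b5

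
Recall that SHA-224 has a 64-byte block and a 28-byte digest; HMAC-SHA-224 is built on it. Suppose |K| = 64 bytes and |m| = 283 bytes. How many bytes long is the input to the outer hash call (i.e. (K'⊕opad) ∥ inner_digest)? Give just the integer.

92

Key is 64 ≤ 64 bytes, zero-padded: |K'| = 64.
Outer input = (K'⊕opad) ∥ H(inner) → 64 + 28 = 92 bytes.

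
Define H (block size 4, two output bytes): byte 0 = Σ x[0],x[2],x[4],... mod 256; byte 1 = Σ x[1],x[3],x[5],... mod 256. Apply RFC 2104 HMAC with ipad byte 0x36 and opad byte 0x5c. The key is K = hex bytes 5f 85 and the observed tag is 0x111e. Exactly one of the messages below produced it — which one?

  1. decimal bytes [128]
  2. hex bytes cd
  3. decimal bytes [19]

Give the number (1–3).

Key hex bytes 5f 85 is 2 bytes ≤ B = 4; zero-pad to 4 bytes: K' = 5f 85 00 00.
K' ⊕ ipad = 69 b3 36 36; K' ⊕ opad = 03 d9 5c 5c.
m1: inner = H(69 b3 36 36 80) = 1f e9; tag = H(03 d9 5c 5c 1f e9) = 7e1e
m2: inner = H(69 b3 36 36 cd) = 6c e9; tag = H(03 d9 5c 5c 6c e9) = cb1e
m3: inner = H(69 b3 36 36 13) = b2 e9; tag = H(03 d9 5c 5c b2 e9) = 111e ← matches

3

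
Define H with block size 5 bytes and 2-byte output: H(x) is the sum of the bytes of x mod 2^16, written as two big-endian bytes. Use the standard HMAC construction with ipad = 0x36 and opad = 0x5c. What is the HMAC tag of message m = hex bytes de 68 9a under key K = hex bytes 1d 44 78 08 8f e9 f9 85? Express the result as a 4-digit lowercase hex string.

Key hex bytes 1d 44 78 08 8f e9 f9 85 is 8 bytes > B = 5, so hash it first: H(key) = 03 d7, then zero-pad to 5 bytes: K' = 03 d7 00 00 00.
K' ⊕ ipad = 35 e1 36 36 36.  K' ⊕ opad = 5f 8b 5c 5c 5c.
Inner input = (K'⊕ipad) ∥ m = 35 e1 36 36 36 ∥ de 68 9a.
Inner hash: sum = 53+225+54+54+54+222+104+154 = 920 → 03 98.
Outer input = (K'⊕opad) ∥ inner = 5f 8b 5c 5c 5c ∥ 03 98.
Outer hash (tag): sum = 95+139+92+92+92+3+152 = 665 → 02 99.

0299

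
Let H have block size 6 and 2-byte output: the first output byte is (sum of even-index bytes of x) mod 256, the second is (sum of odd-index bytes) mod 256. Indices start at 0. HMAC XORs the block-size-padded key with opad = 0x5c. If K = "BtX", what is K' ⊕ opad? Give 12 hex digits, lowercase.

1e28045c5c5c

Key "BtX" = 42 74 58 is 3 bytes ≤ B = 6; zero-pad to 6 bytes: K' = 42 74 58 00 00 00.
XOR each byte with 0x5c: 42⊕5c=1e, 74⊕5c=28, 58⊕5c=04, 00⊕5c=5c, 00⊕5c=5c, 00⊕5c=5c.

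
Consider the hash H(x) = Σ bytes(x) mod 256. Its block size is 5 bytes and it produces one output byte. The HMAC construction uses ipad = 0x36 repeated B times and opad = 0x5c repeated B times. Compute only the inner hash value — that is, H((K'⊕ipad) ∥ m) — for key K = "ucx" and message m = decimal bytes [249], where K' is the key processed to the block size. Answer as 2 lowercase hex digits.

Key "ucx" = 75 63 78 is 3 bytes ≤ B = 5; zero-pad to 5 bytes: K' = 75 63 78 00 00.
K' ⊕ ipad = 43 55 4e 36 36.
Inner input = 43 55 4e 36 36 ∥ f9.
Inner hash: sum = 67+85+78+54+54+249 = 587; mod 256 = 75 → 4b.

4b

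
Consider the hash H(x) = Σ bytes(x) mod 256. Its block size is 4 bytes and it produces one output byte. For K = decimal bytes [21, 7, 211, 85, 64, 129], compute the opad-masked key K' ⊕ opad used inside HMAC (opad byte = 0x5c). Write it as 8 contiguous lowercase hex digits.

595c5c5c

Key decimal bytes [21, 7, 211, 85, 64, 129] = 15 07 d3 55 40 81 is 6 bytes > B = 4, so hash it first: H(key) = 05, then zero-pad to 4 bytes: K' = 05 00 00 00.
XOR each byte with 0x5c: 05⊕5c=59, 00⊕5c=5c, 00⊕5c=5c, 00⊕5c=5c.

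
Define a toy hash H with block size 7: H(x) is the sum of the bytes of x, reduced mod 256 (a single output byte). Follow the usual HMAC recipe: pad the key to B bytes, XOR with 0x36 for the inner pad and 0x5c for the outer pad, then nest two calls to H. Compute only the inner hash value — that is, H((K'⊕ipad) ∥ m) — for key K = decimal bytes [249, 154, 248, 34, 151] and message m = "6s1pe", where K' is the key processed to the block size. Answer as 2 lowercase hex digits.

Key decimal bytes [249, 154, 248, 34, 151] = f9 9a f8 22 97 is 5 bytes ≤ B = 7; zero-pad to 7 bytes: K' = f9 9a f8 22 97 00 00.
K' ⊕ ipad = cf ac ce 14 a1 36 36.
Inner input = cf ac ce 14 a1 36 36 ∥ 36 73 31 70 65.
Inner hash: sum = 207+172+206+20+161+54+54+54+115+49+112+101 = 1305; mod 256 = 25 → 19.

19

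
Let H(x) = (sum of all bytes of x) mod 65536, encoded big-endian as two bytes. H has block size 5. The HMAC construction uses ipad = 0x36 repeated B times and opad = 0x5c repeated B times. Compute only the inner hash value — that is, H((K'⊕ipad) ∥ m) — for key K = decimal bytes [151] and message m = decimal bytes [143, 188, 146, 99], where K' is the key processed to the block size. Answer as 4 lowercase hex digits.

03b9

Key decimal bytes [151] = 97 is 1 byte ≤ B = 5; zero-pad to 5 bytes: K' = 97 00 00 00 00.
K' ⊕ ipad = a1 36 36 36 36.
Inner input = a1 36 36 36 36 ∥ 8f bc 92 63.
Inner hash: sum = 161+54+54+54+54+143+188+146+99 = 953 → 03 b9.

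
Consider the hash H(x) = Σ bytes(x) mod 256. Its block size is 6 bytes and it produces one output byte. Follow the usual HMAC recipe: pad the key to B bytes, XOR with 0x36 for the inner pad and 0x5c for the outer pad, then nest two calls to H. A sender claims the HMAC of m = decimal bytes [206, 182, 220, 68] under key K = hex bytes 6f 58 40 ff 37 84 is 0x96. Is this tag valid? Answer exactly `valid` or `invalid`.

Key hex bytes 6f 58 40 ff 37 84 is exactly B = 6 bytes: K' = 6f 58 40 ff 37 84.
K' ⊕ ipad = 59 6e 76 c9 01 b2; K' ⊕ opad = 33 04 1c a3 6b d8.
Inner hash: sum = 89+110+118+201+1+178+206+182+220+68 = 1373; mod 256 = 93 → 5d.
Outer hash (recomputed tag): sum = 51+4+28+163+107+216+93 = 662; mod 256 = 150 → 96.
Recomputed tag = 96; claimed = 96 → match.

valid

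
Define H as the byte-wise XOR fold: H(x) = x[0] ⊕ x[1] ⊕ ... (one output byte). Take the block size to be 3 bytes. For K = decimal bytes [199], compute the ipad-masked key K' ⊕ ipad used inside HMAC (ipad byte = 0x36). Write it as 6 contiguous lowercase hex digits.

Key decimal bytes [199] = c7 is 1 byte ≤ B = 3; zero-pad to 3 bytes: K' = c7 00 00.
XOR each byte with 0x36: c7⊕36=f1, 00⊕36=36, 00⊕36=36.

f13636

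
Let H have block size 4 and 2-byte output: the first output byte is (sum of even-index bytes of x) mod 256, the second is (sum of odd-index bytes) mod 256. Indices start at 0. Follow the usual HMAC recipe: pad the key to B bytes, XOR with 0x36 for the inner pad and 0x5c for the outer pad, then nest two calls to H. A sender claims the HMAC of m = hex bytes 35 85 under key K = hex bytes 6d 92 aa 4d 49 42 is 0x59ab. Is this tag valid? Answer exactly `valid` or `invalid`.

valid

Key hex bytes 6d 92 aa 4d 49 42 is 6 bytes > B = 4, so hash it first: H(key) = 60 21, then zero-pad to 4 bytes: K' = 60 21 00 00.
K' ⊕ ipad = 56 17 36 36; K' ⊕ opad = 3c 7d 5c 5c.
Inner hash: even-index sum = 193 mod 256 = 193; odd-index sum = 210 mod 256 = 210 → c1 d2.
Outer hash (recomputed tag): even-index sum = 345 mod 256 = 89; odd-index sum = 427 mod 256 = 171 → 59 ab.
Recomputed tag = 59ab; claimed = 59ab → match.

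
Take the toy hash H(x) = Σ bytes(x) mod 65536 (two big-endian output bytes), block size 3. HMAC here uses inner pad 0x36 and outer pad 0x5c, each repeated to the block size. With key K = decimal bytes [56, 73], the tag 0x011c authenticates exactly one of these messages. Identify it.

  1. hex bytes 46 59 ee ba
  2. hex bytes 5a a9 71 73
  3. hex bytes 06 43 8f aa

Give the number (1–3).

3

Key decimal bytes [56, 73] = 38 49 is 2 bytes ≤ B = 3; zero-pad to 3 bytes: K' = 38 49 00.
K' ⊕ ipad = 0e 7f 36; K' ⊕ opad = 64 15 5c.
m1: inner = H(0e 7f 36 46 59 ee ba) = 03 0a; tag = H(64 15 5c 03 0a) = 00e2
m2: inner = H(0e 7f 36 5a a9 71 73) = 02 aa; tag = H(64 15 5c 02 aa) = 0181
m3: inner = H(0e 7f 36 06 43 8f aa) = 02 45; tag = H(64 15 5c 02 45) = 011c ← matches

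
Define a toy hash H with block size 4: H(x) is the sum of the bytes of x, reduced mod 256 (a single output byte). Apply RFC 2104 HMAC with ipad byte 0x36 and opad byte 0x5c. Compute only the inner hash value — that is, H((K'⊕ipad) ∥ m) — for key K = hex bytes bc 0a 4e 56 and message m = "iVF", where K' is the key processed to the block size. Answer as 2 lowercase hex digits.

a3

Key hex bytes bc 0a 4e 56 is exactly B = 4 bytes: K' = bc 0a 4e 56.
K' ⊕ ipad = 8a 3c 78 60.
Inner input = 8a 3c 78 60 ∥ 69 56 46.
Inner hash: sum = 138+60+120+96+105+86+70 = 675; mod 256 = 163 → a3.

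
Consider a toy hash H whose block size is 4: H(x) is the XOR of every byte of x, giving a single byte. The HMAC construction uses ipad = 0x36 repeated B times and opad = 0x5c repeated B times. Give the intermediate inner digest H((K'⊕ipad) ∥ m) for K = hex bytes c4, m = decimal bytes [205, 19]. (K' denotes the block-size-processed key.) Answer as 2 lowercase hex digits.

1a

Key hex bytes c4 is 1 byte ≤ B = 4; zero-pad to 4 bytes: K' = c4 00 00 00.
K' ⊕ ipad = f2 36 36 36.
Inner input = f2 36 36 36 ∥ cd 13.
Inner hash: XOR f2⊕36⊕36⊕36⊕cd⊕13 = 1a.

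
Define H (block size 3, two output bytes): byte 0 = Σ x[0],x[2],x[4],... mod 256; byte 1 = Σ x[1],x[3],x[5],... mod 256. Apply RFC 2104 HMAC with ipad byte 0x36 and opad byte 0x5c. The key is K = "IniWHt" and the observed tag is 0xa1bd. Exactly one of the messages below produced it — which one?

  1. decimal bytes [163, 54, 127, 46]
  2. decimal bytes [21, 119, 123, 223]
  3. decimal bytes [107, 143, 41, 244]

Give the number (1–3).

Key "IniWHt" = 49 6e 69 57 48 74 is 6 bytes > B = 3, so hash it first: H(key) = fa 39, then zero-pad to 3 bytes: K' = fa 39 00.
K' ⊕ ipad = cc 0f 36; K' ⊕ opad = a6 65 5c.
m1: inner = H(cc 0f 36 a3 36 7f 2e) = 66 31; tag = H(a6 65 5c 66 31) = 33cb
m2: inner = H(cc 0f 36 15 77 7b df) = 58 9f; tag = H(a6 65 5c 58 9f) = a1bd ← matches
m3: inner = H(cc 0f 36 6b 8f 29 f4) = 85 a3; tag = H(a6 65 5c 85 a3) = a5ea

2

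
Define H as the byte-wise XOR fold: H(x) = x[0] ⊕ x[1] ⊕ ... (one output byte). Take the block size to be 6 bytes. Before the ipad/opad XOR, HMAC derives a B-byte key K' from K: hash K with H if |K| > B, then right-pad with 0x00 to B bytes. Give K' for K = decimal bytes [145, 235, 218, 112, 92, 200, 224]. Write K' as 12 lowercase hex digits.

|K| = 7 > B = 6, so first hash the key.
H(K): XOR 91⊕eb⊕da⊕70⊕5c⊕c8⊕e0 = a4.
Zero-pad H(K) = a4 to 6 bytes: K' = a4 00 00 00 00 00.

a40000000000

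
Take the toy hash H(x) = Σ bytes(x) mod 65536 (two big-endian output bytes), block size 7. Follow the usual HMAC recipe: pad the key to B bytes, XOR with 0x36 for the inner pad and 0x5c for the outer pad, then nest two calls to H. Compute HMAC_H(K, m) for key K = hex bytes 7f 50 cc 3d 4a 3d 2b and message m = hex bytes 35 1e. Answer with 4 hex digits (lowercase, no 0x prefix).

02bb

Key hex bytes 7f 50 cc 3d 4a 3d 2b is exactly B = 7 bytes: K' = 7f 50 cc 3d 4a 3d 2b.
K' ⊕ ipad = 49 66 fa 0b 7c 0b 1d.  K' ⊕ opad = 23 0c 90 61 16 61 77.
Inner input = (K'⊕ipad) ∥ m = 49 66 fa 0b 7c 0b 1d ∥ 35 1e.
Inner hash: sum = 73+102+250+11+124+11+29+53+30 = 683 → 02 ab.
Outer input = (K'⊕opad) ∥ inner = 23 0c 90 61 16 61 77 ∥ 02 ab.
Outer hash (tag): sum = 35+12+144+97+22+97+119+2+171 = 699 → 02 bb.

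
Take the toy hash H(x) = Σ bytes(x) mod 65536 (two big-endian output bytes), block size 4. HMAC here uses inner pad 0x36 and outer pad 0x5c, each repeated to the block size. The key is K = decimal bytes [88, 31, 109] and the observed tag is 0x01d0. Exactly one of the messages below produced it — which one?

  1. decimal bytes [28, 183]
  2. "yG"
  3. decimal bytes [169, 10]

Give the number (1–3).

Key decimal bytes [88, 31, 109] = 58 1f 6d is 3 bytes ≤ B = 4; zero-pad to 4 bytes: K' = 58 1f 6d 00.
K' ⊕ ipad = 6e 29 5b 36; K' ⊕ opad = 04 43 31 5c.
m1: inner = H(6e 29 5b 36 1c b7) = 01 fb; tag = H(04 43 31 5c 01 fb) = 01d0 ← matches
m2: inner = H(6e 29 5b 36 79 47) = 01 e8; tag = H(04 43 31 5c 01 e8) = 01bd
m3: inner = H(6e 29 5b 36 a9 0a) = 01 db; tag = H(04 43 31 5c 01 db) = 01b0

1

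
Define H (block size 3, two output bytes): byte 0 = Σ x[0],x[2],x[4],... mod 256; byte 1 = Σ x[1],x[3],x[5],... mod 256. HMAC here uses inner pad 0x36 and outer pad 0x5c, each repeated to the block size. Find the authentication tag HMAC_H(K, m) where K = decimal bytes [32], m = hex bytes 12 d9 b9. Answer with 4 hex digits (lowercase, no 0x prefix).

Key decimal bytes [32] = 20 is 1 byte ≤ B = 3; zero-pad to 3 bytes: K' = 20 00 00.
K' ⊕ ipad = 16 36 36.  K' ⊕ opad = 7c 5c 5c.
Inner input = (K'⊕ipad) ∥ m = 16 36 36 ∥ 12 d9 b9.
Inner hash: even-index sum = 293 mod 256 = 37; odd-index sum = 257 mod 256 = 1 → 25 01.
Outer input = (K'⊕opad) ∥ inner = 7c 5c 5c ∥ 25 01.
Outer hash (tag): even-index sum = 217 mod 256 = 217; odd-index sum = 129 mod 256 = 129 → d9 81.

d981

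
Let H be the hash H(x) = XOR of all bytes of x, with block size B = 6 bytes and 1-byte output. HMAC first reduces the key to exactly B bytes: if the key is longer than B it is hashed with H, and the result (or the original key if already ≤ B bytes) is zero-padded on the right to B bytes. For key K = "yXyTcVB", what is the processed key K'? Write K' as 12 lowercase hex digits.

|K| = 7 > B = 6, so first hash the key.
H(K): XOR 79⊕58⊕79⊕54⊕63⊕56⊕42 = 7b.
Zero-pad H(K) = 7b to 6 bytes: K' = 7b 00 00 00 00 00.

7b0000000000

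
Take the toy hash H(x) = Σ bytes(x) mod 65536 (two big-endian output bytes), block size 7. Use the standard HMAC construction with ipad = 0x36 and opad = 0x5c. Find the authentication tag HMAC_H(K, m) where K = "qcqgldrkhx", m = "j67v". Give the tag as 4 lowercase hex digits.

0327

Key "qcqgldrkhx" = 71 63 71 67 6c 64 72 6b 68 78 is 10 bytes > B = 7, so hash it first: H(key) = 04 39, then zero-pad to 7 bytes: K' = 04 39 00 00 00 00 00.
K' ⊕ ipad = 32 0f 36 36 36 36 36.  K' ⊕ opad = 58 65 5c 5c 5c 5c 5c.
Inner input = (K'⊕ipad) ∥ m = 32 0f 36 36 36 36 36 ∥ 6a 36 37 76.
Inner hash: sum = 50+15+54+54+54+54+54+106+54+55+118 = 668 → 02 9c.
Outer input = (K'⊕opad) ∥ inner = 58 65 5c 5c 5c 5c 5c ∥ 02 9c.
Outer hash (tag): sum = 88+101+92+92+92+92+92+2+156 = 807 → 03 27.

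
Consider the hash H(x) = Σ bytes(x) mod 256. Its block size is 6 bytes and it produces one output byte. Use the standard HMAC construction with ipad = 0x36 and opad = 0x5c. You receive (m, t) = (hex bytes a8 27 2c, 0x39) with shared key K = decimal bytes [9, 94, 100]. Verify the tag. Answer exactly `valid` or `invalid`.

Key decimal bytes [9, 94, 100] = 09 5e 64 is 3 bytes ≤ B = 6; zero-pad to 6 bytes: K' = 09 5e 64 00 00 00.
K' ⊕ ipad = 3f 68 52 36 36 36; K' ⊕ opad = 55 02 38 5c 5c 5c.
Inner hash: sum = 63+104+82+54+54+54+168+39+44 = 662; mod 256 = 150 → 96.
Outer hash (recomputed tag): sum = 85+2+56+92+92+92+150 = 569; mod 256 = 57 → 39.
Recomputed tag = 39; claimed = 39 → match.

valid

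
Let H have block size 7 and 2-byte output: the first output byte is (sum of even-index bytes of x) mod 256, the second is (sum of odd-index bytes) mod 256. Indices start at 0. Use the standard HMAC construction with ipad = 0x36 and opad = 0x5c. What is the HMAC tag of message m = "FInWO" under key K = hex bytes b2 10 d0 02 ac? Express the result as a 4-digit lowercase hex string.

59e0

Key hex bytes b2 10 d0 02 ac is 5 bytes ≤ B = 7; zero-pad to 7 bytes: K' = b2 10 d0 02 ac 00 00.
K' ⊕ ipad = 84 26 e6 34 9a 36 36.  K' ⊕ opad = ee 4c 8c 5e f0 5c 5c.
Inner input = (K'⊕ipad) ∥ m = 84 26 e6 34 9a 36 36 ∥ 46 49 6e 57 4f.
Inner hash: even-index sum = 730 mod 256 = 218; odd-index sum = 403 mod 256 = 147 → da 93.
Outer input = (K'⊕opad) ∥ inner = ee 4c 8c 5e f0 5c 5c ∥ da 93.
Outer hash (tag): even-index sum = 857 mod 256 = 89; odd-index sum = 480 mod 256 = 224 → 59 e0.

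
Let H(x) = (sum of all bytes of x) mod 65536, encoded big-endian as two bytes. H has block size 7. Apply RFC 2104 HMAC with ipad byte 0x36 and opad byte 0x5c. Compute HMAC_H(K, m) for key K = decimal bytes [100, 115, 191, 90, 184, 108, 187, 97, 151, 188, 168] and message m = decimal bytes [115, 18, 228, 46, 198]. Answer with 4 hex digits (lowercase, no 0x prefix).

Key decimal bytes [100, 115, 191, 90, 184, 108, 187, 97, 151, 188, 168] = 64 73 bf 5a b8 6c bb 61 97 bc a8 is 11 bytes > B = 7, so hash it first: H(key) = 06 2b, then zero-pad to 7 bytes: K' = 06 2b 00 00 00 00 00.
K' ⊕ ipad = 30 1d 36 36 36 36 36.  K' ⊕ opad = 5a 77 5c 5c 5c 5c 5c.
Inner input = (K'⊕ipad) ∥ m = 30 1d 36 36 36 36 36 ∥ 73 12 e4 2e c6.
Inner hash: sum = 48+29+54+54+54+54+54+115+18+228+46+198 = 952 → 03 b8.
Outer input = (K'⊕opad) ∥ inner = 5a 77 5c 5c 5c 5c 5c ∥ 03 b8.
Outer hash (tag): sum = 90+119+92+92+92+92+92+3+184 = 856 → 03 58.

0358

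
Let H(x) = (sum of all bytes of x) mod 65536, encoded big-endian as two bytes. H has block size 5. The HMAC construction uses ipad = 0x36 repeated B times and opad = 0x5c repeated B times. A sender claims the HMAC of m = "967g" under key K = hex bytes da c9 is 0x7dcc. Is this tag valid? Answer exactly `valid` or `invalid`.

Key hex bytes da c9 is 2 bytes ≤ B = 5; zero-pad to 5 bytes: K' = da c9 00 00 00.
K' ⊕ ipad = ec ff 36 36 36; K' ⊕ opad = 86 95 5c 5c 5c.
Inner hash: sum = 236+255+54+54+54+57+54+55+103 = 922 → 03 9a.
Outer hash (recomputed tag): sum = 134+149+92+92+92+3+154 = 716 → 02 cc.
Recomputed tag = 02cc; claimed = 7dcc → mismatch.

invalid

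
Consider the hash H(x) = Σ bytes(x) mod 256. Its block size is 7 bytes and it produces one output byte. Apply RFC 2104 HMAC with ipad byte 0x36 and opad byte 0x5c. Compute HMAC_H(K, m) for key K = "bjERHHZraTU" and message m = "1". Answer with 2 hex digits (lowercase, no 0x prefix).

31

Key "bjERHHZraTU" = 62 6a 45 52 48 48 5a 72 61 54 55 is 11 bytes > B = 7, so hash it first: H(key) = c9, then zero-pad to 7 bytes: K' = c9 00 00 00 00 00 00.
K' ⊕ ipad = ff 36 36 36 36 36 36.  K' ⊕ opad = 95 5c 5c 5c 5c 5c 5c.
Inner input = (K'⊕ipad) ∥ m = ff 36 36 36 36 36 36 ∥ 31.
Inner hash: sum = 255+54+54+54+54+54+54+49 = 628; mod 256 = 116 → 74.
Outer input = (K'⊕opad) ∥ inner = 95 5c 5c 5c 5c 5c 5c ∥ 74.
Outer hash (tag): sum = 149+92+92+92+92+92+92+116 = 817; mod 256 = 49 → 31.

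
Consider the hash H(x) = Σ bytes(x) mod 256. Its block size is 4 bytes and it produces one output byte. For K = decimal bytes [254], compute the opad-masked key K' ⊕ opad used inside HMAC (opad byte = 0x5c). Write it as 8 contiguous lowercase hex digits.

a25c5c5c

Key decimal bytes [254] = fe is 1 byte ≤ B = 4; zero-pad to 4 bytes: K' = fe 00 00 00.
XOR each byte with 0x5c: fe⊕5c=a2, 00⊕5c=5c, 00⊕5c=5c, 00⊕5c=5c.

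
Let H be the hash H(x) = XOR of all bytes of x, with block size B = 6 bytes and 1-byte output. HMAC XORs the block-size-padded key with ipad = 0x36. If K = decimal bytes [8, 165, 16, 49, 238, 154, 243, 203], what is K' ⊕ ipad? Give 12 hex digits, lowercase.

f63636363636

Key decimal bytes [8, 165, 16, 49, 238, 154, 243, 203] = 08 a5 10 31 ee 9a f3 cb is 8 bytes > B = 6, so hash it first: H(key) = c0, then zero-pad to 6 bytes: K' = c0 00 00 00 00 00.
XOR each byte with 0x36: c0⊕36=f6, 00⊕36=36, 00⊕36=36, 00⊕36=36, 00⊕36=36, 00⊕36=36.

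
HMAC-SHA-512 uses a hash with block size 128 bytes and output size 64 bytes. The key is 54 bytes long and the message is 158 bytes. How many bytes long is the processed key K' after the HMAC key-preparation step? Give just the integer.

Key is 54 ≤ 128 bytes, zero-padded: |K'| = 128.

128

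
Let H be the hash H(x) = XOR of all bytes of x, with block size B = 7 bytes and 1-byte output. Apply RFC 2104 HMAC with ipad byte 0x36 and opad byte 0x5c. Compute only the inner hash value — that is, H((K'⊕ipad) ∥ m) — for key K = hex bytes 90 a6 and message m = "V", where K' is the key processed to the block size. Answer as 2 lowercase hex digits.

56

Key hex bytes 90 a6 is 2 bytes ≤ B = 7; zero-pad to 7 bytes: K' = 90 a6 00 00 00 00 00.
K' ⊕ ipad = a6 90 36 36 36 36 36.
Inner input = a6 90 36 36 36 36 36 ∥ 56.
Inner hash: XOR a6⊕90⊕36⊕36⊕36⊕36⊕36⊕56 = 56.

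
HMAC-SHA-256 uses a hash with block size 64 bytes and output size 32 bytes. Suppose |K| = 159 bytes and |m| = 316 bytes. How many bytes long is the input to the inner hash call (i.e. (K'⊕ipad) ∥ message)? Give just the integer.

Key is 159 > 64 bytes, so it is hashed to 32 bytes then zero-padded to 64: |K'| = 64.
Inner input = (K'⊕ipad) ∥ m → 64 + 316 = 380 bytes.

380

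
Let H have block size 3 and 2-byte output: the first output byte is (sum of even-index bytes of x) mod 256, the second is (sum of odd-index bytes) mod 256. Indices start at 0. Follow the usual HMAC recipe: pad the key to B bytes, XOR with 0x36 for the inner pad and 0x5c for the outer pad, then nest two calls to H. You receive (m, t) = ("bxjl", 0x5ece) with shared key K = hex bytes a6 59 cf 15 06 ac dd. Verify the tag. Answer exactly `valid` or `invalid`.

invalid

Key hex bytes a6 59 cf 15 06 ac dd is 7 bytes > B = 3, so hash it first: H(key) = 58 1a, then zero-pad to 3 bytes: K' = 58 1a 00.
K' ⊕ ipad = 6e 2c 36; K' ⊕ opad = 04 46 5c.
Inner hash: even-index sum = 392 mod 256 = 136; odd-index sum = 248 mod 256 = 248 → 88 f8.
Outer hash (recomputed tag): even-index sum = 344 mod 256 = 88; odd-index sum = 206 mod 256 = 206 → 58 ce.
Recomputed tag = 58ce; claimed = 5ece → mismatch.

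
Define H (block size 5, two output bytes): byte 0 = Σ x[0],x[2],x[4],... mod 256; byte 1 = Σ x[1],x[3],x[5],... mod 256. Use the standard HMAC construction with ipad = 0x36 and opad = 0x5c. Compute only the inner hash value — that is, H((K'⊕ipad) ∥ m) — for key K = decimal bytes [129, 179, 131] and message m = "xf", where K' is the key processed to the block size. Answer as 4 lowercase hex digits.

Key decimal bytes [129, 179, 131] = 81 b3 83 is 3 bytes ≤ B = 5; zero-pad to 5 bytes: K' = 81 b3 83 00 00.
K' ⊕ ipad = b7 85 b5 36 36.
Inner input = b7 85 b5 36 36 ∥ 78 66.
Inner hash: even-index sum = 520 mod 256 = 8; odd-index sum = 307 mod 256 = 51 → 08 33.

0833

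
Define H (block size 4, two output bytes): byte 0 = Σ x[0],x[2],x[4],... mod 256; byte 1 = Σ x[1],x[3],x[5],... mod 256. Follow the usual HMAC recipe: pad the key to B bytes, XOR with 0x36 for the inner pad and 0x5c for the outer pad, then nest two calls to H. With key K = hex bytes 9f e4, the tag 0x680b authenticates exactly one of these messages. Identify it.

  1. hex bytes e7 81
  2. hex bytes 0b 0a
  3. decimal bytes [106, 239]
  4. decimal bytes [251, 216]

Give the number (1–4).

Key hex bytes 9f e4 is 2 bytes ≤ B = 4; zero-pad to 4 bytes: K' = 9f e4 00 00.
K' ⊕ ipad = a9 d2 36 36; K' ⊕ opad = c3 b8 5c 5c.
m1: inner = H(a9 d2 36 36 e7 81) = c6 89; tag = H(c3 b8 5c 5c c6 89) = e59d
m2: inner = H(a9 d2 36 36 0b 0a) = ea 12; tag = H(c3 b8 5c 5c ea 12) = 0926
m3: inner = H(a9 d2 36 36 6a ef) = 49 f7; tag = H(c3 b8 5c 5c 49 f7) = 680b ← matches
m4: inner = H(a9 d2 36 36 fb d8) = da e0; tag = H(c3 b8 5c 5c da e0) = f9f4

3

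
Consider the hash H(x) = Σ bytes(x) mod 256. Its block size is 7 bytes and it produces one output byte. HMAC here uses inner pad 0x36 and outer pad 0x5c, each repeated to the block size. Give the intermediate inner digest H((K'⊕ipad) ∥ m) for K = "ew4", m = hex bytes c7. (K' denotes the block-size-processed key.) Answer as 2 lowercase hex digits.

Key "ew4" = 65 77 34 is 3 bytes ≤ B = 7; zero-pad to 7 bytes: K' = 65 77 34 00 00 00 00.
K' ⊕ ipad = 53 41 02 36 36 36 36.
Inner input = 53 41 02 36 36 36 36 ∥ c7.
Inner hash: sum = 83+65+2+54+54+54+54+199 = 565; mod 256 = 53 → 35.

35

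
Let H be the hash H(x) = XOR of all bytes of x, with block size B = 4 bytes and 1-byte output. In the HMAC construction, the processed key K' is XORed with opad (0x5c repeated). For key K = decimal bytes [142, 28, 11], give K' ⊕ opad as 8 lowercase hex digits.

Key decimal bytes [142, 28, 11] = 8e 1c 0b is 3 bytes ≤ B = 4; zero-pad to 4 bytes: K' = 8e 1c 0b 00.
XOR each byte with 0x5c: 8e⊕5c=d2, 1c⊕5c=40, 0b⊕5c=57, 00⊕5c=5c.

d240575c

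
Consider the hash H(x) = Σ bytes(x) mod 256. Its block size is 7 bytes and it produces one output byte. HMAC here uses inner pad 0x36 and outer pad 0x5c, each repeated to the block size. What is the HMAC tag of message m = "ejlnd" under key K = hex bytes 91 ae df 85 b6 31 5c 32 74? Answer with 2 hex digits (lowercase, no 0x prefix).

03

Key hex bytes 91 ae df 85 b6 31 5c 32 74 is 9 bytes > B = 7, so hash it first: H(key) = 8c, then zero-pad to 7 bytes: K' = 8c 00 00 00 00 00 00.
K' ⊕ ipad = ba 36 36 36 36 36 36.  K' ⊕ opad = d0 5c 5c 5c 5c 5c 5c.
Inner input = (K'⊕ipad) ∥ m = ba 36 36 36 36 36 36 ∥ 65 6a 6c 6e 64.
Inner hash: sum = 186+54+54+54+54+54+54+101+106+108+110+100 = 1035; mod 256 = 11 → 0b.
Outer input = (K'⊕opad) ∥ inner = d0 5c 5c 5c 5c 5c 5c ∥ 0b.
Outer hash (tag): sum = 208+92+92+92+92+92+92+11 = 771; mod 256 = 3 → 03.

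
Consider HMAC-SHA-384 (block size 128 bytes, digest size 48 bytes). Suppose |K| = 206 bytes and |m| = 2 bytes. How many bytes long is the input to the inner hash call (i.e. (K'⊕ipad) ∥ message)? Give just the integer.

Key is 206 > 128 bytes, so it is hashed to 48 bytes then zero-padded to 128: |K'| = 128.
Inner input = (K'⊕ipad) ∥ m → 128 + 2 = 130 bytes.

130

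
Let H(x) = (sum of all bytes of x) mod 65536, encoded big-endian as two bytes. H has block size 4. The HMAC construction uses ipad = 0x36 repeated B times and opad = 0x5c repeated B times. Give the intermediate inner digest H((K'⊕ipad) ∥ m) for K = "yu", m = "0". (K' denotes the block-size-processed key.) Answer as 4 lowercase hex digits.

012e

Key "yu" = 79 75 is 2 bytes ≤ B = 4; zero-pad to 4 bytes: K' = 79 75 00 00.
K' ⊕ ipad = 4f 43 36 36.
Inner input = 4f 43 36 36 ∥ 30.
Inner hash: sum = 79+67+54+54+48 = 302 → 01 2e.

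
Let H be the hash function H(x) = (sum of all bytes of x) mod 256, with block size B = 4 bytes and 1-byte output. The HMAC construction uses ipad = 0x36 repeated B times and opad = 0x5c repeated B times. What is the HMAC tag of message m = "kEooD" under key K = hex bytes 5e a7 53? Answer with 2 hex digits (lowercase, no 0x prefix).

Key hex bytes 5e a7 53 is 3 bytes ≤ B = 4; zero-pad to 4 bytes: K' = 5e a7 53 00.
K' ⊕ ipad = 68 91 65 36.  K' ⊕ opad = 02 fb 0f 5c.
Inner input = (K'⊕ipad) ∥ m = 68 91 65 36 ∥ 6b 45 6f 6f 44.
Inner hash: sum = 104+145+101+54+107+69+111+111+68 = 870; mod 256 = 102 → 66.
Outer input = (K'⊕opad) ∥ inner = 02 fb 0f 5c ∥ 66.
Outer hash (tag): sum = 2+251+15+92+102 = 462; mod 256 = 206 → ce.

ce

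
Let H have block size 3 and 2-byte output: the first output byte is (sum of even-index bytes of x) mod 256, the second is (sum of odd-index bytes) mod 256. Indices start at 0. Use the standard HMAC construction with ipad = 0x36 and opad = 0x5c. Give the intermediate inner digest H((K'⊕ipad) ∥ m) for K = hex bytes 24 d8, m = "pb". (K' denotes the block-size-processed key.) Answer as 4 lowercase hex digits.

Key hex bytes 24 d8 is 2 bytes ≤ B = 3; zero-pad to 3 bytes: K' = 24 d8 00.
K' ⊕ ipad = 12 ee 36.
Inner input = 12 ee 36 ∥ 70 62.
Inner hash: even-index sum = 170 mod 256 = 170; odd-index sum = 350 mod 256 = 94 → aa 5e.

aa5e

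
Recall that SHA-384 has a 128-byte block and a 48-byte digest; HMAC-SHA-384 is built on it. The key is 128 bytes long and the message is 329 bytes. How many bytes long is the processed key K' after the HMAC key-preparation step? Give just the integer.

128

Key is 128 ≤ 128 bytes, zero-padded: |K'| = 128.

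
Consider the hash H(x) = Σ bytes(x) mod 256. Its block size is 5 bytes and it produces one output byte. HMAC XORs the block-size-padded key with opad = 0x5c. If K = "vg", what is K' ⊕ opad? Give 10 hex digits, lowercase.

2a3b5c5c5c

Key "vg" = 76 67 is 2 bytes ≤ B = 5; zero-pad to 5 bytes: K' = 76 67 00 00 00.
XOR each byte with 0x5c: 76⊕5c=2a, 67⊕5c=3b, 00⊕5c=5c, 00⊕5c=5c, 00⊕5c=5c.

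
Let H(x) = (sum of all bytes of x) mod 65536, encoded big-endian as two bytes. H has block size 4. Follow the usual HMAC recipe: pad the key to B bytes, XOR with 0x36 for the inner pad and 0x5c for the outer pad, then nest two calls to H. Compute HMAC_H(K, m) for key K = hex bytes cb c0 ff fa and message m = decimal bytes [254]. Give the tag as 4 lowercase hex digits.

0306

Key hex bytes cb c0 ff fa is exactly B = 4 bytes: K' = cb c0 ff fa.
K' ⊕ ipad = fd f6 c9 cc.  K' ⊕ opad = 97 9c a3 a6.
Inner input = (K'⊕ipad) ∥ m = fd f6 c9 cc ∥ fe.
Inner hash: sum = 253+246+201+204+254 = 1158 → 04 86.
Outer input = (K'⊕opad) ∥ inner = 97 9c a3 a6 ∥ 04 86.
Outer hash (tag): sum = 151+156+163+166+4+134 = 774 → 03 06.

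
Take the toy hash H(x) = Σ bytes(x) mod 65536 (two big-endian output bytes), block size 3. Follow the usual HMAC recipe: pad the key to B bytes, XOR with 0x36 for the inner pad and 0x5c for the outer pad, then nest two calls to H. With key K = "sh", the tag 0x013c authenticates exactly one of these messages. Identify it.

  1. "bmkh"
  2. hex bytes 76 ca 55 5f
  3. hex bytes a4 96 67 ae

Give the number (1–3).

1

Key "sh" = 73 68 is 2 bytes ≤ B = 3; zero-pad to 3 bytes: K' = 73 68 00.
K' ⊕ ipad = 45 5e 36; K' ⊕ opad = 2f 34 5c.
m1: inner = H(45 5e 36 62 6d 6b 68) = 02 7b; tag = H(2f 34 5c 02 7b) = 013c ← matches
m2: inner = H(45 5e 36 76 ca 55 5f) = 02 cd; tag = H(2f 34 5c 02 cd) = 018e
m3: inner = H(45 5e 36 a4 96 67 ae) = 03 28; tag = H(2f 34 5c 03 28) = 00ea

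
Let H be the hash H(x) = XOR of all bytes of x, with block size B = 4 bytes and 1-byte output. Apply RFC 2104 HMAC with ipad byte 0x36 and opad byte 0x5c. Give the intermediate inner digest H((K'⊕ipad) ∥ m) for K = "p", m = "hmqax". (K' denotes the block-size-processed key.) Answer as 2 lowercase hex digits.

1d

Key "p" = 70 is 1 byte ≤ B = 4; zero-pad to 4 bytes: K' = 70 00 00 00.
K' ⊕ ipad = 46 36 36 36.
Inner input = 46 36 36 36 ∥ 68 6d 71 61 78.
Inner hash: XOR 46⊕36⊕36⊕36⊕68⊕6d⊕71⊕61⊕78 = 1d.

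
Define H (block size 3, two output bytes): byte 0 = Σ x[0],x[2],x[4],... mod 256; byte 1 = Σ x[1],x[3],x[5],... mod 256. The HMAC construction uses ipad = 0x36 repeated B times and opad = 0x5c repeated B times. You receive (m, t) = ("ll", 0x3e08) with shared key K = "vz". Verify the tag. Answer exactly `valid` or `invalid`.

valid

Key "vz" = 76 7a is 2 bytes ≤ B = 3; zero-pad to 3 bytes: K' = 76 7a 00.
K' ⊕ ipad = 40 4c 36; K' ⊕ opad = 2a 26 5c.
Inner hash: even-index sum = 226 mod 256 = 226; odd-index sum = 184 mod 256 = 184 → e2 b8.
Outer hash (recomputed tag): even-index sum = 318 mod 256 = 62; odd-index sum = 264 mod 256 = 8 → 3e 08.
Recomputed tag = 3e08; claimed = 3e08 → match.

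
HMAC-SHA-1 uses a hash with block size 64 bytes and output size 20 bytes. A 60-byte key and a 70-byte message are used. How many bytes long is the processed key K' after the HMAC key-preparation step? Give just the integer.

64

Key is 60 ≤ 64 bytes, zero-padded: |K'| = 64.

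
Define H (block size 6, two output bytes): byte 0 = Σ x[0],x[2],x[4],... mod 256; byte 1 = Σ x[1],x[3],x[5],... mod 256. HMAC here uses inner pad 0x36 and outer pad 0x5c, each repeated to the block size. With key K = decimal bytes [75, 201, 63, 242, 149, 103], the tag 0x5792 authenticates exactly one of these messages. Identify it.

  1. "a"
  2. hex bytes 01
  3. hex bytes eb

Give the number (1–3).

3

Key decimal bytes [75, 201, 63, 242, 149, 103] = 4b c9 3f f2 95 67 is exactly B = 6 bytes: K' = 4b c9 3f f2 95 67.
K' ⊕ ipad = 7d ff 09 c4 a3 51; K' ⊕ opad = 17 95 63 ae c9 3b.
m1: inner = H(7d ff 09 c4 a3 51 61) = 8a 14; tag = H(17 95 63 ae c9 3b 8a 14) = cd92
m2: inner = H(7d ff 09 c4 a3 51 01) = 2a 14; tag = H(17 95 63 ae c9 3b 2a 14) = 6d92
m3: inner = H(7d ff 09 c4 a3 51 eb) = 14 14; tag = H(17 95 63 ae c9 3b 14 14) = 5792 ← matches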